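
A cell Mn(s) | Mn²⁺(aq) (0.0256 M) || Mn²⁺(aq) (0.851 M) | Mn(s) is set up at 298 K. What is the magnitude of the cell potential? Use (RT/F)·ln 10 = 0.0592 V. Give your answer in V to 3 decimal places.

0.045 V

For a concentration cell E°cell = 0, since both electrodes use the same couple.
The compartment with the higher Mn²⁺(aq) concentration (0.851 M) acts as the cathode; ions are reduced there and produced at the dilute (0.0256 M) anode.
With n = 2, Ecell = −(0.0592/2)·log([dilute]/[conc]) = −(0.0592/2)·log(0.0256/0.851) = +0.045 V.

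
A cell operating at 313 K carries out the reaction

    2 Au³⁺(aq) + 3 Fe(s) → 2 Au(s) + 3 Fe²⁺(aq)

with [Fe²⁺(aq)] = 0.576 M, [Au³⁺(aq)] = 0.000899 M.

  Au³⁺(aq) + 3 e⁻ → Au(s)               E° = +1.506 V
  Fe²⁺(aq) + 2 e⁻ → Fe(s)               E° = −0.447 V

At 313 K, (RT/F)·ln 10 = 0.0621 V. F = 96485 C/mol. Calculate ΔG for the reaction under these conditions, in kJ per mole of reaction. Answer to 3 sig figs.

−1100 kJ/mol

With Au³⁺/Au reduced at the cathode, E°cell = +1.506 − (−0.447) = +1.953 V and n = 6.
Here Q = [Fe²⁺(aq)]^3 / [Au³⁺(aq)]^2 = 2.36×10^5 (log Q = 5.374), giving E = +1.953 − (0.0621/6)·(5.374) = +1.8974 V.
ΔG = −nFE = −(6)(96485)(+1.8974) J/mol = −1100 kJ/mol.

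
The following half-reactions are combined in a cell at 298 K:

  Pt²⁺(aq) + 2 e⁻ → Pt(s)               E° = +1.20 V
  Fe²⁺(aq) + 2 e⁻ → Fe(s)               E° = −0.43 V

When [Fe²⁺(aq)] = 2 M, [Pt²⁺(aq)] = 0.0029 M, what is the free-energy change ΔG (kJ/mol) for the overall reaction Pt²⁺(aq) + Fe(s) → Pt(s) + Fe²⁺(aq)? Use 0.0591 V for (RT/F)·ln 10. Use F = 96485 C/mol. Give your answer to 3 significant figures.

E°cell = +1.20 − (−0.43) = +1.63 V; the balanced reaction transfers n = 2 electrons.
The reaction quotient is [Fe²⁺(aq)] / [Pt²⁺(aq)] = 690; by Nernst, E = +1.63 − (0.0591/2)(2.839) = +1.5461 V.
ΔG = −nFE = −(2)(96485)(+1.5461) J/mol = −298 kJ/mol.

−298 kJ/mol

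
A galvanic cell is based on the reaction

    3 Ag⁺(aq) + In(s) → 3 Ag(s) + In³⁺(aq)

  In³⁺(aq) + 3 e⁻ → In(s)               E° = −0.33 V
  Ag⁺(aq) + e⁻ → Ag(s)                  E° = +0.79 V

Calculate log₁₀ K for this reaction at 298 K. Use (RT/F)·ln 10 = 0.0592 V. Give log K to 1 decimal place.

log K = 56.8

The Ag⁺/Ag couple is reduced (cathode); E°cell = +0.79 − (−0.33) = +1.12 V with n = 3.
At equilibrium E = 0, so log K = nE°cell / 0.0592 = (3)(+1.12) / 0.0592 = 56.8.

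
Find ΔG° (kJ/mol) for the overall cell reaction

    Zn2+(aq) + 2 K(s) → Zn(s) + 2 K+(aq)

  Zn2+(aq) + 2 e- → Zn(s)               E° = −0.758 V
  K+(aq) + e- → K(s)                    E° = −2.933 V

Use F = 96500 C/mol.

−420 kJ/mol

In the reaction as written Zn2+(aq) is reduced, so the Zn²⁺/Zn couple is the cathode and K⁺/K is the anode.
E°cell = −0.758 − (−2.933) = +2.175 V; balancing electrons gives n = 2.
ΔG° = −nFE°cell = −(2)(96500)(+2.175) J/mol = −420 kJ/mol.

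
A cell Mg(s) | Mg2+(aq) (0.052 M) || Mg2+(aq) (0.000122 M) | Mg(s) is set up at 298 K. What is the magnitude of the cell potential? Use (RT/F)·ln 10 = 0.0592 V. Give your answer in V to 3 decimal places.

0.078 V

For a concentration cell E°cell = 0, since both electrodes use the same couple.
The compartment with the higher Mg2+(aq) concentration (0.052 M) acts as the cathode; ions are reduced there and produced at the dilute (0.000122 M) anode.
With n = 2, Ecell = −(0.0592/2)·log([dilute]/[conc]) = −(0.0592/2)·log(0.000122/0.052) = +0.078 V.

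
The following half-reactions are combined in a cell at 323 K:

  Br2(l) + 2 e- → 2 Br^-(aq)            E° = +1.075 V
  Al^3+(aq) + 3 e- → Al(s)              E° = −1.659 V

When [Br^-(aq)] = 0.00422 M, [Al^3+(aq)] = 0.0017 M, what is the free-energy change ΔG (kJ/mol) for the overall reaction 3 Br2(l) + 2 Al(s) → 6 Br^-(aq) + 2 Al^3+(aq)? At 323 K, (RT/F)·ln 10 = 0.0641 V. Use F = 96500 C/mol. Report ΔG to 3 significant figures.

With Br₂/Br⁻ reduced at the cathode, E°cell = +1.075 − (−1.659) = +2.734 V and n = 6.
Q = [Br^-(aq)]^6·[Al^3+(aq)]^2 = 1.63×10^−20, so log Q = −19.787 and E = +2.734 − (0.0641/6)(−19.787) = +2.9454 V.
ΔG = −nFE = −(6)(96500)(+2.9454) J/mol = −1710 kJ/mol.

−1710 kJ/mol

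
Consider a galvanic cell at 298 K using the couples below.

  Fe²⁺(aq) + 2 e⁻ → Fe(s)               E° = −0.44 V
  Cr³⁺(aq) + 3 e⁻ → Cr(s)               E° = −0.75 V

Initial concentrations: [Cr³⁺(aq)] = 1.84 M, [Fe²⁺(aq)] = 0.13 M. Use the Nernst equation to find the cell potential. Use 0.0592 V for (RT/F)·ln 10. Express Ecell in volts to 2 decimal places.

+0.28 V

Since E°(Fe²⁺/Fe) > E°(Cr³⁺/Cr), Fe²⁺/Fe serves as the cathode.
E°cell = −0.44 − (−0.75) = +0.31 V, with n = 6 electrons transferred.
Balancing gives 3 Fe²⁺(aq) + 2 Cr(s) → 3 Fe(s) + 2 Cr³⁺(aq); hence Q = [Cr³⁺(aq)]^2 / [Fe²⁺(aq)]^3 = 1.54×10^3 (log Q = 3.188).
By the Nernst equation, E = +0.31 − (0.0592/6)·(3.188) = +0.28 V.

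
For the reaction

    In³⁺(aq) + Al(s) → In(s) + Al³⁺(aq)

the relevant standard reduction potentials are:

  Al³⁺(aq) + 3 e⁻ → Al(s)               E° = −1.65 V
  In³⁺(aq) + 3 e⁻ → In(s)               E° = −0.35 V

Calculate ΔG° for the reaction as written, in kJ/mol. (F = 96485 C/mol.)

−376 kJ/mol

In the reaction as written In³⁺(aq) is reduced, so the In³⁺/In couple is the cathode and Al³⁺/Al is the anode.
E°cell = −0.35 − (−1.65) = +1.30 V; balancing electrons gives n = 3.
ΔG° = −nFE°cell = −(3)(96485)(+1.30) J/mol = −376 kJ/mol.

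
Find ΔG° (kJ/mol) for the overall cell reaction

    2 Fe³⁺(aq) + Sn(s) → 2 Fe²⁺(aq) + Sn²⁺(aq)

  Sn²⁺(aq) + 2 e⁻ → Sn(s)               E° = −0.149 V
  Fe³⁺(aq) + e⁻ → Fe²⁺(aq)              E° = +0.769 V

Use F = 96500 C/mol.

−177 kJ/mol

In the reaction as written Fe³⁺(aq) is reduced, so the Fe³⁺/Fe²⁺ couple is the cathode and Sn²⁺/Sn is the anode.
E°cell = +0.769 − (−0.149) = +0.918 V; balancing electrons gives n = 2.
ΔG° = −nFE°cell = −(2)(96500)(+0.918) J/mol = −177 kJ/mol.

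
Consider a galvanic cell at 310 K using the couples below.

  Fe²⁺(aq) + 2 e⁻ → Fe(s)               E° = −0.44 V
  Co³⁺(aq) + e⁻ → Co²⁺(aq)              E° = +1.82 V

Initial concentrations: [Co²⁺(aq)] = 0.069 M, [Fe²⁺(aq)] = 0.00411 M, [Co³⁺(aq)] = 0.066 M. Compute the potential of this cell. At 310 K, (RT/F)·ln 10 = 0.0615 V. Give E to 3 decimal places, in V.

+2.332 V

Since E°(Co³⁺/Co²⁺) > E°(Fe²⁺/Fe), Co³⁺/Co²⁺ serves as the cathode.
E°cell = E°cat − E°an = +1.82 − (−0.44) = +2.26 V; n = 2.
Balancing gives 2 Co³⁺(aq) + Fe(s) → 2 Co²⁺(aq) + Fe²⁺(aq); hence Q = ([Co²⁺(aq)]^2·[Fe²⁺(aq)]) / [Co³⁺(aq)]^2 = 0.00449 (log Q = −2.348).
E = E° − (0.0615/n)·log Q = +2.26 − (0.0615/2)(−2.348) = +2.332 V.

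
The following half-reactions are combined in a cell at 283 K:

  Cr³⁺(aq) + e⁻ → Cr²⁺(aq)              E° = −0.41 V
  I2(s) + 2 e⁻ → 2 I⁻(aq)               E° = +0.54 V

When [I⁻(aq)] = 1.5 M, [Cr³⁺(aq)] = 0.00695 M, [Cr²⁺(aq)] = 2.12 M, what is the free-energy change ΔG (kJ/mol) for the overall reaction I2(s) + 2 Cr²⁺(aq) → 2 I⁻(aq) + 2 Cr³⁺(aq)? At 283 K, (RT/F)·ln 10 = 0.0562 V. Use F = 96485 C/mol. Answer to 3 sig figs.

−208 kJ/mol

With I₂/I⁻ reduced at the cathode, E°cell = +0.54 − (−0.41) = +0.95 V and n = 2.
Q = ([I⁻(aq)]^2·[Cr³⁺(aq)]^2) / [Cr²⁺(aq)]^2 = 2.42×10^−5, so log Q = −4.617 and E = +0.95 − (0.0562/2)(−4.617) = +1.0797 V.
Then ΔG = −nFE = −2 × 96485 × +1.0797 J/mol = −208 kJ/mol.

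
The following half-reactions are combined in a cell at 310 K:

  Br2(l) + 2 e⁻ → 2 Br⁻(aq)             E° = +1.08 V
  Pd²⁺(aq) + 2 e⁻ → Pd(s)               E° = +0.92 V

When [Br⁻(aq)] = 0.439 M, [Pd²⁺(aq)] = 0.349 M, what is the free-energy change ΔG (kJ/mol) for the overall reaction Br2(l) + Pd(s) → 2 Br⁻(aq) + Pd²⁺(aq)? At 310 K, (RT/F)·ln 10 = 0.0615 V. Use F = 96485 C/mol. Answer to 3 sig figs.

With Br₂/Br⁻ reduced at the cathode, E°cell = +1.08 − (+0.92) = +0.16 V and n = 2.
The reaction quotient is [Br⁻(aq)]^2·[Pd²⁺(aq)] = 0.0673; by Nernst, E = +0.16 − (0.0615/2)(−1.172) = +0.1960 V.
ΔG = −nFE = −(2)(96485)(+0.1960) J/mol = −37.8 kJ/mol.

−37.8 kJ/mol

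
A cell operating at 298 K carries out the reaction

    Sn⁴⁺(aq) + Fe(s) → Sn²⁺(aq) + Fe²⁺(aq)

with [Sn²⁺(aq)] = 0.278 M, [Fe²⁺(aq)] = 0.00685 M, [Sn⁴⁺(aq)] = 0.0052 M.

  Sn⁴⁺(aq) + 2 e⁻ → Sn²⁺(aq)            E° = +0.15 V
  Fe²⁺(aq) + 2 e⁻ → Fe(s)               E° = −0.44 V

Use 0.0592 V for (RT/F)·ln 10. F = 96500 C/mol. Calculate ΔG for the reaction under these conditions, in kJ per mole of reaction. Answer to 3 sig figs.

−116 kJ/mol

The standard cell potential is +0.15 − (−0.44) = +0.59 V, with n = 2 electrons in the balanced equation.
The reaction quotient is ([Sn²⁺(aq)]·[Fe²⁺(aq)]) / [Sn⁴⁺(aq)] = 0.366; by Nernst, E = +0.59 − (0.0592/2)(−0.436) = +0.6029 V.
Then ΔG = −nFE = −2 × 96500 × +0.6029 J/mol = −116 kJ/mol.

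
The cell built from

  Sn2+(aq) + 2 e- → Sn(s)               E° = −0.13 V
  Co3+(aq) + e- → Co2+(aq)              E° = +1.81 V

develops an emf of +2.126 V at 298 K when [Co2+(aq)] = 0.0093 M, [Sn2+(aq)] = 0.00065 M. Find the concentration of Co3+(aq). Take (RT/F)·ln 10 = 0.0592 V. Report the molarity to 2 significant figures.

0.33 M

Co³⁺/Co²⁺ is the cathode (higher E°); E°cell = +1.81 − (−0.13) = +1.94 V with n = 2.
Since E = E° − (0.0592/n)·log Q, log Q = n(E° − E)/0.0592 = −6.284.
Balancing electrons gives 2 Co3+(aq) + Sn(s) → 2 Co2+(aq) + Sn2+(aq); thus Q = ([Co2+(aq)]^2·[Sn2+(aq)]) / [Co3+(aq)]^2.
Isolating [Co3+(aq)] in Q = 10^{−6.284} yields log [Co3+(aq)] = −0.483, i.e. 0.33 M.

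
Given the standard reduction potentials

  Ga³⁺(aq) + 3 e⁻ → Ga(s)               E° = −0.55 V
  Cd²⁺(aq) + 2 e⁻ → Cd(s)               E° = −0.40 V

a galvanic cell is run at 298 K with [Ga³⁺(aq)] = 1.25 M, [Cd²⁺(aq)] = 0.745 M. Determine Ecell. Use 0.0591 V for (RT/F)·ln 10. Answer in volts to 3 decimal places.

+0.144 V

Since E°(Cd²⁺/Cd) > E°(Ga³⁺/Ga), Cd²⁺/Cd serves as the cathode.
The standard potential is −0.40 − (−0.55) = +0.15 V and the balanced reaction transfers n = 6 electrons.
Balancing gives 3 Cd²⁺(aq) + 2 Ga(s) → 3 Cd(s) + 2 Ga³⁺(aq); hence Q = [Ga³⁺(aq)]^2 / [Cd²⁺(aq)]^3 = 3.78 (log Q = 0.577).
By the Nernst equation, E = +0.15 − (0.0591/6)·(0.577) = +0.144 V.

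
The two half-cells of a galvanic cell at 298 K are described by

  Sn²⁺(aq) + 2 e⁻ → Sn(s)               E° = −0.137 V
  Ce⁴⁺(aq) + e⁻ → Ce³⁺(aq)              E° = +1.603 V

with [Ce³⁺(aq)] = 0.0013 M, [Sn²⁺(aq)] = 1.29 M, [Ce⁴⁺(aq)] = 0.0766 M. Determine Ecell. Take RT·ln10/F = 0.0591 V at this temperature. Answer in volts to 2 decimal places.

+1.84 V

The Ce⁴⁺/Ce³⁺ couple has the more positive E°, so it is the cathode; Sn²⁺/Sn is the anode.
E°cell = +1.603 − (−0.137) = +1.740 V, with n = 2 electrons transferred.
The balanced reaction is 2 Ce⁴⁺(aq) + Sn(s) → 2 Ce³⁺(aq) + Sn²⁺(aq), so Q = ([Ce³⁺(aq)]^2·[Sn²⁺(aq)]) / [Ce⁴⁺(aq)]^2 = 0.000372 and log Q = −3.430.
By the Nernst equation, E = +1.740 − (0.0591/2)·(−3.430) = +1.84 V.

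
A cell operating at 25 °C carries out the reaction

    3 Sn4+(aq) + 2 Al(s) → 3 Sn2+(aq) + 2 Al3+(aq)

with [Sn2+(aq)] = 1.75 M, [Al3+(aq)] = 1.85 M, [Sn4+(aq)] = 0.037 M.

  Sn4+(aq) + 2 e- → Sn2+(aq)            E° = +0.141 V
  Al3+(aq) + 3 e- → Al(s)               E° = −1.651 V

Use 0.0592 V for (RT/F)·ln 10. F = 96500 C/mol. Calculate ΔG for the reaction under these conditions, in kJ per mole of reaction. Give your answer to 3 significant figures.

−1010 kJ/mol

With Sn⁴⁺/Sn²⁺ reduced at the cathode, E°cell = +0.141 − (−1.651) = +1.792 V and n = 6.
The reaction quotient is ([Sn2+(aq)]^3·[Al3+(aq)]^2) / [Sn4+(aq)]^3 = 3.62×10^5; by Nernst, E = +1.792 − (0.0592/6)(5.559) = +1.7372 V.
ΔG = −nFE = −(6)(96500)(+1.7372) J/mol = −1010 kJ/mol.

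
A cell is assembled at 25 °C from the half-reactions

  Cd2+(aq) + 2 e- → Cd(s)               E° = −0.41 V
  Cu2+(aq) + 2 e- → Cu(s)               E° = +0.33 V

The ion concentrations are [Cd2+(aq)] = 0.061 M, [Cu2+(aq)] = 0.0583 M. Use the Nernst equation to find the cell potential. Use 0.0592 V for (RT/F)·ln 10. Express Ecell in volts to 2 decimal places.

+0.74 V

Since E°(Cu²⁺/Cu) > E°(Cd²⁺/Cd), Cu²⁺/Cu serves as the cathode.
E°cell = +0.33 − (−0.41) = +0.74 V, with n = 2 electrons transferred.
The balanced reaction is Cu2+(aq) + Cd(s) → Cu(s) + Cd2+(aq), so Q = [Cd2+(aq)] / [Cu2+(aq)] = 1.05 and log Q = 0.020.
E = E° − (0.0592/n)·log Q = +0.74 − (0.0592/2)(0.020) = +0.74 V.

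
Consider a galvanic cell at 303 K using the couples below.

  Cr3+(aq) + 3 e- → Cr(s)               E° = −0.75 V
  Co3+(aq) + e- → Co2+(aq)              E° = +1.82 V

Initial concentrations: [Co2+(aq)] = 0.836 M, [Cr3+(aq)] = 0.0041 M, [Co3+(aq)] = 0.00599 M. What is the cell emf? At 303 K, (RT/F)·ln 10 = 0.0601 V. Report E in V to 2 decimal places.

+2.49 V

The Co³⁺/Co²⁺ couple has the more positive E°, so it is the cathode; Cr³⁺/Cr is the anode.
E°cell = +1.82 − (−0.75) = +2.57 V, with n = 3 electrons transferred.
Balancing gives 3 Co3+(aq) + Cr(s) → 3 Co2+(aq) + Cr3+(aq); hence Q = ([Co2+(aq)]^3·[Cr3+(aq)]) / [Co3+(aq)]^3 = 1.11×10^4 (log Q = 4.047).
Applying E = E° − (RT ln10/nF)·log Q gives +2.57 − (0.0601/3)(4.047) = +2.49 V.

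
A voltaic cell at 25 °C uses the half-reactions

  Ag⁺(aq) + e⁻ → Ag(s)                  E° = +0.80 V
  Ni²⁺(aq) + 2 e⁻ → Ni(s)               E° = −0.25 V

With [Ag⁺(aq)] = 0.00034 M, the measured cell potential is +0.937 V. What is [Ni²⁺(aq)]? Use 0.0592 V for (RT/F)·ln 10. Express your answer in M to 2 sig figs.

0.00076 M

With Ag⁺/Ag at the cathode and Ni²⁺/Ni at the anode, E°cell = +0.80 − (−0.25) = +1.05 V (n = 2).
From the Nernst equation, log Q = n(E° − E)/0.0592 = 2·(+1.05 − (+0.937))/0.0592 = 3.818.
The balanced reaction is 2 Ag⁺(aq) + Ni(s) → 2 Ag(s) + Ni²⁺(aq), so Q = [Ni²⁺(aq)] / [Ag⁺(aq)]^2.
Substituting the known concentrations and solving, log [Ni²⁺(aq)] = −3.119 and [Ni²⁺(aq)] = 0.00076 M.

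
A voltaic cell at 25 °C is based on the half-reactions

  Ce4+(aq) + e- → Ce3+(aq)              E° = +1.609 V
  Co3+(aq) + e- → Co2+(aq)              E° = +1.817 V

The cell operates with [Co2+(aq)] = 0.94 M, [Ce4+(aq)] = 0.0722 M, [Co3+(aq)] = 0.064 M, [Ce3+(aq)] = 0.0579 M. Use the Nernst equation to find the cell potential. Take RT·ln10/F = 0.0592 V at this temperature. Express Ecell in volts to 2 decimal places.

+0.13 V

Since E°(Co³⁺/Co²⁺) > E°(Ce⁴⁺/Ce³⁺), Co³⁺/Co²⁺ serves as the cathode.
E°cell = E°cat − E°an = +1.817 − (+1.609) = +0.208 V; n = 1.
The balanced reaction is Co3+(aq) + Ce3+(aq) → Co2+(aq) + Ce4+(aq), so Q = ([Co2+(aq)]·[Ce4+(aq)]) / ([Co3+(aq)]·[Ce3+(aq)]) = 18.3 and log Q = 1.263.
E = E° − (0.0592/n)·log Q = +0.208 − (0.0592/1)(1.263) = +0.13 V.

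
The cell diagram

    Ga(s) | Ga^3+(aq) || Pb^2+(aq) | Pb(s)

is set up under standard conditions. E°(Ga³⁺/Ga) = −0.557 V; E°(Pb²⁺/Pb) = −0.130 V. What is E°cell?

+0.427 V

By convention the left-hand electrode in cell notation is the anode (oxidation) and the right-hand electrode is the cathode (reduction).
E°cell = E°(right) − E°(left) = −0.130 − (−0.557) = +0.427 V.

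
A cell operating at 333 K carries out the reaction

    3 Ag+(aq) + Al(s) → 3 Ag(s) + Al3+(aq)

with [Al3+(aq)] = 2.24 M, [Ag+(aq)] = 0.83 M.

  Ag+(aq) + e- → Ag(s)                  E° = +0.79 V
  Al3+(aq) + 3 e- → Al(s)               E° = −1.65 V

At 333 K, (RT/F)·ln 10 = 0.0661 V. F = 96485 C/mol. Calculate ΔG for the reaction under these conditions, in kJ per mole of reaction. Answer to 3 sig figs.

−702 kJ/mol

E°cell = +0.79 − (−1.65) = +2.44 V; the balanced reaction transfers n = 3 electrons.
Here Q = [Al3+(aq)] / [Ag+(aq)]^3 = 3.92 (log Q = 0.593), giving E = +2.44 − (0.0661/3)·(0.593) = +2.4269 V.
Finally ΔG = −nFE = −(3)(96485 C/mol)(+2.4269 V) = −702 kJ/mol.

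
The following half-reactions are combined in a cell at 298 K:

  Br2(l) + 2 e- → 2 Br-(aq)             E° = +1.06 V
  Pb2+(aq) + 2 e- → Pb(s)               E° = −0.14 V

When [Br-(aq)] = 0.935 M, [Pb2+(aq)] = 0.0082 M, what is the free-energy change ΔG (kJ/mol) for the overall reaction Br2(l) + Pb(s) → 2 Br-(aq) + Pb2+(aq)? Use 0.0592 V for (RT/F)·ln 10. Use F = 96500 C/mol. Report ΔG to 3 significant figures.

E°cell = +1.06 − (−0.14) = +1.20 V; the balanced reaction transfers n = 2 electrons.
Here Q = [Br-(aq)]^2·[Pb2+(aq)] = 0.00717 (log Q = −2.145), giving E = +1.20 − (0.0592/2)·(−2.145) = +1.2635 V.
ΔG = −nFE = −(2)(96500)(+1.2635) J/mol = −244 kJ/mol.

−244 kJ/mol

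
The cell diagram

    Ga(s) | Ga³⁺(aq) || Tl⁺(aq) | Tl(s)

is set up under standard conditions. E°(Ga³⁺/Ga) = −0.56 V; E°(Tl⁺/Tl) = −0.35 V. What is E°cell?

+0.21 V

By convention the left-hand electrode in cell notation is the anode (oxidation) and the right-hand electrode is the cathode (reduction).
E°cell = E°(right) − E°(left) = −0.35 − (−0.56) = +0.21 V.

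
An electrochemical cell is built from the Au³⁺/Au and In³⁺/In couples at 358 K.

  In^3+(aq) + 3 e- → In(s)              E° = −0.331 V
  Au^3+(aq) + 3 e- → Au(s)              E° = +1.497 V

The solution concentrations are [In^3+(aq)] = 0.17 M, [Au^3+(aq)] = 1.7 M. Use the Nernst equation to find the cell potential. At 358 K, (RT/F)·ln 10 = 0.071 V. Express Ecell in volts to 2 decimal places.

The Au³⁺/Au couple has the more positive E°, so it is the cathode; In³⁺/In is the anode.
The standard potential is +1.497 − (−0.331) = +1.828 V and the balanced reaction transfers n = 3 electrons.
For the overall reaction Au^3+(aq) + In(s) → Au(s) + In^3+(aq), Q = [In^3+(aq)] / [Au^3+(aq)] = 0.1, giving log Q = −1.000.
E = E° − (0.071/n)·log Q = +1.828 − (0.071/3)(−1.000) = +1.85 V.

+1.85 V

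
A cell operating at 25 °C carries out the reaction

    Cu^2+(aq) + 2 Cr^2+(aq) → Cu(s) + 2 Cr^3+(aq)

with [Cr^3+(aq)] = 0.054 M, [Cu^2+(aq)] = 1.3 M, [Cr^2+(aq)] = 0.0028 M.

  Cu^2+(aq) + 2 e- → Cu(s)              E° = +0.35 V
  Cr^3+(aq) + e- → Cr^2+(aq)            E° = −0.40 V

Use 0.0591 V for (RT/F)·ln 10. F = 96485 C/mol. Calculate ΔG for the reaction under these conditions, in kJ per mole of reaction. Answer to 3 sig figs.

E°cell = +0.35 − (−0.40) = +0.75 V; the balanced reaction transfers n = 2 electrons.
Q = [Cr^3+(aq)]^2 / ([Cu^2+(aq)]·[Cr^2+(aq)]^2) = 286, so log Q = 2.457 and E = +0.75 − (0.0591/2)(2.457) = +0.6774 V.
ΔG = −nFE = −(2)(96485)(+0.6774) J/mol = −131 kJ/mol.

−131 kJ/mol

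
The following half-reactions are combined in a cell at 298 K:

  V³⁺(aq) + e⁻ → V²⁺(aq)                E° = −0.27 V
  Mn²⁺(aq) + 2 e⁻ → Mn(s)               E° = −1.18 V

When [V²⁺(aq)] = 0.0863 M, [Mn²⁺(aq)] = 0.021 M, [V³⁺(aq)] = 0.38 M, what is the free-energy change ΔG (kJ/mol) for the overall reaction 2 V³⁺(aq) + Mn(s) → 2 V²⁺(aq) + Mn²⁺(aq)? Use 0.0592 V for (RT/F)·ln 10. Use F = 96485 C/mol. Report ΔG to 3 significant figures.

−193 kJ/mol

With V³⁺/V²⁺ reduced at the cathode, E°cell = −0.27 − (−1.18) = +0.91 V and n = 2.
The reaction quotient is ([V²⁺(aq)]^2·[Mn²⁺(aq)]) / [V³⁺(aq)]^2 = 0.00108; by Nernst, E = +0.91 − (0.0592/2)(−2.965) = +0.9978 V.
ΔG = −nFE = −(2)(96485)(+0.9978) J/mol = −193 kJ/mol.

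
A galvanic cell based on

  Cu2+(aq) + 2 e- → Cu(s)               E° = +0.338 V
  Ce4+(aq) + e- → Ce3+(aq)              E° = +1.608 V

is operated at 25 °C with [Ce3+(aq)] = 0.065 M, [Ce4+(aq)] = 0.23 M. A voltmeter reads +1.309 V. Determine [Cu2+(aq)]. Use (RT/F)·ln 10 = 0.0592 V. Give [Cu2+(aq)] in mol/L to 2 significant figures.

0.60 M

Ce⁴⁺/Ce³⁺ is the cathode (higher E°); E°cell = +1.608 − (+0.338) = +1.270 V with n = 2.
Rearranging E = E° − (0.0592/n)·log Q gives log Q = 2(+1.270 − (+1.309))/0.0592 = −1.318.
For 2 Ce4+(aq) + Cu(s) → 2 Ce3+(aq) + Cu2+(aq), the reaction quotient is Q = ([Ce3+(aq)]^2·[Cu2+(aq)]) / [Ce4+(aq)]^2.
Solving for the unknown gives log [Cu2+(aq)] = −0.220, so [Cu2+(aq)] ≈ 0.60 M.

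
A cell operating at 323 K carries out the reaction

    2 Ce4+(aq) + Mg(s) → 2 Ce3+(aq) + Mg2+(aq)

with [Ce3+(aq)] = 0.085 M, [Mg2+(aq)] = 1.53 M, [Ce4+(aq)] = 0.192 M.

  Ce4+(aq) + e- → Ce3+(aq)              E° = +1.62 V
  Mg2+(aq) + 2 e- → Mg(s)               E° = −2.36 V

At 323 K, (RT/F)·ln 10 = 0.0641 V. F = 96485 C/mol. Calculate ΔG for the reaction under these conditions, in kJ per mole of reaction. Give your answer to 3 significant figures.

The standard cell potential is +1.62 − (−2.36) = +3.98 V, with n = 2 electrons in the balanced equation.
The reaction quotient is ([Ce3+(aq)]^2·[Mg2+(aq)]) / [Ce4+(aq)]^2 = 0.3; by Nernst, E = +3.98 − (0.0641/2)(−0.523) = +3.9968 V.
ΔG = −nFE = −(2)(96485)(+3.9968) J/mol = −771 kJ/mol.

−771 kJ/mol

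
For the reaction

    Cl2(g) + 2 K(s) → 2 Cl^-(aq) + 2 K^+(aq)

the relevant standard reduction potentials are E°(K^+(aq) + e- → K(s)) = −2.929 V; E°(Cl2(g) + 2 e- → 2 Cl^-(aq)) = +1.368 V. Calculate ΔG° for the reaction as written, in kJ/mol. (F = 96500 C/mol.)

In the reaction as written Cl2(g) is reduced, so the Cl₂/Cl⁻ couple is the cathode and K⁺/K is the anode.
E°cell = +1.368 − (−2.929) = +4.297 V; balancing electrons gives n = 2.
ΔG° = −nFE°cell = −(2)(96500)(+4.297) J/mol = −829 kJ/mol.

−829 kJ/mol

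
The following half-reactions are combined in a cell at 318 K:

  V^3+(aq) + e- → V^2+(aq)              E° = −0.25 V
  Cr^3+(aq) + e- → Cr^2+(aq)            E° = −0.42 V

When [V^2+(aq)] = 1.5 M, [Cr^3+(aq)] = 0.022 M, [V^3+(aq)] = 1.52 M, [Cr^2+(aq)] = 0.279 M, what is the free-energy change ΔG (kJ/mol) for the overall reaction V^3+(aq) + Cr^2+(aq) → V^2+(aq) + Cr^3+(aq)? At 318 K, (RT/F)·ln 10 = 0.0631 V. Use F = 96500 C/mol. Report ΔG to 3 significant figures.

E°cell = −0.25 − (−0.42) = +0.17 V; the balanced reaction transfers n = 1 electron.
Q = ([V^2+(aq)]·[Cr^3+(aq)]) / ([V^3+(aq)]·[Cr^2+(aq)]) = 0.0778, so log Q = −1.109 and E = +0.17 − (0.0631/1)(−1.109) = +0.2400 V.
ΔG = −nFE = −(1)(96500)(+0.2400) J/mol = −23.2 kJ/mol.

−23.2 kJ/mol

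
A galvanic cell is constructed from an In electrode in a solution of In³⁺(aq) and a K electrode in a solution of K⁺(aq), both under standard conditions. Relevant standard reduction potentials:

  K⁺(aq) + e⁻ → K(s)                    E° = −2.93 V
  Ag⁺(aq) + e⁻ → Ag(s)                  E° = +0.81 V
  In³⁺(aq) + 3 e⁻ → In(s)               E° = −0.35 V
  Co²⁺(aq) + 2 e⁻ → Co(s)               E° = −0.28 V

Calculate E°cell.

+2.58 V

The In³⁺/In couple has the higher E°, so In ion is reduced (cathode) and K is oxidized (anode).
E°cell = E°(cathode) − E°(anode) = −0.35 − (−2.93) = +2.58 V.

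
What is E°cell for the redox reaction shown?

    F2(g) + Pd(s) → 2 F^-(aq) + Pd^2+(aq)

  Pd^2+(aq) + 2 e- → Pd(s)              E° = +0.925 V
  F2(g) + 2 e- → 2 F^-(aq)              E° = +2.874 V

+1.949 V

In the reaction as written, F2(g) is reduced (cathode) and Pd^2+(aq) is produced by oxidation at the anode.
E°cell = E°(cathode) − E°(anode) = +2.874 − (+0.925) = +1.949 V.
The positive value indicates the reaction is spontaneous as written.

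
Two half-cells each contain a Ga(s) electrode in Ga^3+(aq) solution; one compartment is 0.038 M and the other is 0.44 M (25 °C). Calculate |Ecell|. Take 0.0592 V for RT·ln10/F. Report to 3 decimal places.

For a concentration cell E°cell = 0, since both electrodes use the same couple.
The compartment with the higher Ga^3+(aq) concentration (0.44 M) acts as the cathode; ions are reduced there and produced at the dilute (0.038 M) anode.
With n = 3, Ecell = −(0.0592/3)·log([dilute]/[conc]) = −(0.0592/3)·log(0.038/0.44) = +0.021 V.

0.021 V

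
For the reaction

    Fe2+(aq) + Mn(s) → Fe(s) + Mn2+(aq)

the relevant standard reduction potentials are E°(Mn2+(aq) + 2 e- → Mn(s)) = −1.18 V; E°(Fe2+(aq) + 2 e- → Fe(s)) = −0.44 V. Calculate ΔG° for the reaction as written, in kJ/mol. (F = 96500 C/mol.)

In the reaction as written Fe2+(aq) is reduced, so the Fe²⁺/Fe couple is the cathode and Mn²⁺/Mn is the anode.
E°cell = −0.44 − (−1.18) = +0.74 V; balancing electrons gives n = 2.
ΔG° = −nFE°cell = −(2)(96500)(+0.74) J/mol = −143 kJ/mol.

−143 kJ/mol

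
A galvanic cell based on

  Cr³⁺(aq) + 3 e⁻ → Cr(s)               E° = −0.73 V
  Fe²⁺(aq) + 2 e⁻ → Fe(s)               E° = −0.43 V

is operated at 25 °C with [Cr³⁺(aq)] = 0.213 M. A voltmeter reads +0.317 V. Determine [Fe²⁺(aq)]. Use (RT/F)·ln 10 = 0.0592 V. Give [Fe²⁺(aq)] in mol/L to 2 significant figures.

1.3 M

With Fe²⁺/Fe at the cathode and Cr³⁺/Cr at the anode, E°cell = −0.43 − (−0.73) = +0.30 V (n = 6).
From the Nernst equation, log Q = n(E° − E)/0.0592 = 6·(+0.30 − (+0.317))/0.0592 = −1.723.
Balancing electrons gives 3 Fe²⁺(aq) + 2 Cr(s) → 3 Fe(s) + 2 Cr³⁺(aq); thus Q = [Cr³⁺(aq)]^2 / [Fe²⁺(aq)]^3.
Substituting the known concentrations and solving, log [Fe²⁺(aq)] = 0.127 and [Fe²⁺(aq)] = 1.3 M.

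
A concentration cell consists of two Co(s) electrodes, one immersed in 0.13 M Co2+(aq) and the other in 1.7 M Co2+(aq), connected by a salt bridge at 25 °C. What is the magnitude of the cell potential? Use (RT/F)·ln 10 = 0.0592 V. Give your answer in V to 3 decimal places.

For a concentration cell E°cell = 0, since both electrodes use the same couple.
The compartment with the higher Co2+(aq) concentration (1.7 M) acts as the cathode; ions are reduced there and produced at the dilute (0.13 M) anode.
With n = 2, Ecell = −(0.0592/2)·log([dilute]/[conc]) = −(0.0592/2)·log(0.13/1.7) = +0.033 V.

0.033 V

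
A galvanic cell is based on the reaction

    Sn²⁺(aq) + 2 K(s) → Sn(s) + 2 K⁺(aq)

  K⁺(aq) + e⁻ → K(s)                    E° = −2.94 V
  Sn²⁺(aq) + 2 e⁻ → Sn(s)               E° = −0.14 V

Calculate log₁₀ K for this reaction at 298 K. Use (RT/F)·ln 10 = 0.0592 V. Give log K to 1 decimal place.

log K = 94.6

The Sn²⁺/Sn couple is reduced (cathode); E°cell = −0.14 − (−2.94) = +2.80 V with n = 2.
At equilibrium E = 0, so log K = nE°cell / 0.0592 = (2)(+2.80) / 0.0592 = 94.6.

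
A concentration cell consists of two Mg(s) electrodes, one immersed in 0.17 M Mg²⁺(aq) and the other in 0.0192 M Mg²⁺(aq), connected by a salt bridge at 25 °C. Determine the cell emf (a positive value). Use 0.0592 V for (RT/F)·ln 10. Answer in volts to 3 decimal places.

For a concentration cell E°cell = 0, since both electrodes use the same couple.
The compartment with the higher Mg²⁺(aq) concentration (0.17 M) acts as the cathode; ions are reduced there and produced at the dilute (0.0192 M) anode.
With n = 2, Ecell = −(0.0592/2)·log([dilute]/[conc]) = −(0.0592/2)·log(0.0192/0.17) = +0.028 V.

0.028 V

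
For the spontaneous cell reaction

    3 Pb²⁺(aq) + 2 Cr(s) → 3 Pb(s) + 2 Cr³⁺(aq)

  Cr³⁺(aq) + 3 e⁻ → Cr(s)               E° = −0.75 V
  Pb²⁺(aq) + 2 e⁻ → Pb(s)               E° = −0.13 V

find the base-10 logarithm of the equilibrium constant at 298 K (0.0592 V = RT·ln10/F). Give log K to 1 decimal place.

The Pb²⁺/Pb couple is reduced (cathode); E°cell = −0.13 − (−0.75) = +0.62 V with n = 6.
At equilibrium E = 0, so log K = nE°cell / 0.0592 = (6)(+0.62) / 0.0592 = 62.8.

log K = 62.8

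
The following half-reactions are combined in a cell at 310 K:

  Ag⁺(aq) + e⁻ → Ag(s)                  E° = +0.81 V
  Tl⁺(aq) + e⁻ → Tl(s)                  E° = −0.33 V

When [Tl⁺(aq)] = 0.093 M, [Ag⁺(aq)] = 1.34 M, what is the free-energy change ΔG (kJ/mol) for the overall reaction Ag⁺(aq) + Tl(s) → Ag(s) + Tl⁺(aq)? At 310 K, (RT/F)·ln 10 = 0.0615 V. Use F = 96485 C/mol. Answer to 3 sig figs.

−117 kJ/mol

The standard cell potential is +0.81 − (−0.33) = +1.14 V, with n = 1 electron in the balanced equation.
Here Q = [Tl⁺(aq)] / [Ag⁺(aq)] = 0.0694 (log Q = −1.159), giving E = +1.14 − (0.0615/1)·(−1.159) = +1.2113 V.
Finally ΔG = −nFE = −(1)(96485 C/mol)(+1.2113 V) = −117 kJ/mol.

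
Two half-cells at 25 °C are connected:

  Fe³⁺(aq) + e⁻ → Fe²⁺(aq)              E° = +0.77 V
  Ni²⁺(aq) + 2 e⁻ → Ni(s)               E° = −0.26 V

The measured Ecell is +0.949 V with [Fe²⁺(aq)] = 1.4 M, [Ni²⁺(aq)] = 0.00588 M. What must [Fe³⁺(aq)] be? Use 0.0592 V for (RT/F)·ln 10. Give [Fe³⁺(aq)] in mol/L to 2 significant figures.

0.0046 M

With Fe³⁺/Fe²⁺ at the cathode and Ni²⁺/Ni at the anode, E°cell = +0.77 − (−0.26) = +1.03 V (n = 2).
Rearranging E = E° − (0.0592/n)·log Q gives log Q = 2(+1.03 − (+0.949))/0.0592 = 2.736.
The balanced reaction is 2 Fe³⁺(aq) + Ni(s) → 2 Fe²⁺(aq) + Ni²⁺(aq), so Q = ([Fe²⁺(aq)]^2·[Ni²⁺(aq)]) / [Fe³⁺(aq)]^2.
Solving for the unknown gives log [Fe³⁺(aq)] = −2.337, so [Fe³⁺(aq)] ≈ 0.0046 M.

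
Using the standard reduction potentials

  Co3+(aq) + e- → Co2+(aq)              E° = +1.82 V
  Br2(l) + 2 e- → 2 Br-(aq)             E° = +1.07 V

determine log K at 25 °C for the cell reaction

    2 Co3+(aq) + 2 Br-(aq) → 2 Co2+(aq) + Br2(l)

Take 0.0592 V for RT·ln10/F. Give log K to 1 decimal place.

The Co³⁺/Co²⁺ couple is reduced (cathode); E°cell = +1.82 − (+1.07) = +0.75 V with n = 2.
At equilibrium E = 0, so log K = nE°cell / 0.0592 = (2)(+0.75) / 0.0592 = 25.3.

log K = 25.3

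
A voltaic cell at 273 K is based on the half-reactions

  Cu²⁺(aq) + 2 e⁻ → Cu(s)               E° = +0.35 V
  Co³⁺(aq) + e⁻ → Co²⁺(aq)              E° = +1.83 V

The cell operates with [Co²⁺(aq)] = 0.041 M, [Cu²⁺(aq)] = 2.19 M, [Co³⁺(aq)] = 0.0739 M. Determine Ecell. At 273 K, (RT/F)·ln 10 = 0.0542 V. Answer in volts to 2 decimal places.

Co³⁺/Co²⁺ is reduced (cathode, E° = +1.83 V) and Cu²⁺/Cu is oxidized (anode).
The standard potential is +1.83 − (+0.35) = +1.48 V and the balanced reaction transfers n = 2 electrons.
For the overall reaction 2 Co³⁺(aq) + Cu(s) → 2 Co²⁺(aq) + Cu²⁺(aq), Q = ([Co²⁺(aq)]^2·[Cu²⁺(aq)]) / [Co³⁺(aq)]^2 = 0.674, giving log Q = −0.171.
E = E° − (0.0542/n)·log Q = +1.48 − (0.0542/2)(−0.171) = +1.48 V.

+1.48 V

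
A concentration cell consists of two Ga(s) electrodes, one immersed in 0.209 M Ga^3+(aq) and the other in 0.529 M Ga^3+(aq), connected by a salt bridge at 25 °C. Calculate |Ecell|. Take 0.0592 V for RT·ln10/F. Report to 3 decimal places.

0.008 V

For a concentration cell E°cell = 0, since both electrodes use the same couple.
The compartment with the higher Ga^3+(aq) concentration (0.529 M) acts as the cathode; ions are reduced there and produced at the dilute (0.209 M) anode.
With n = 3, Ecell = −(0.0592/3)·log([dilute]/[conc]) = −(0.0592/3)·log(0.209/0.529) = +0.008 V.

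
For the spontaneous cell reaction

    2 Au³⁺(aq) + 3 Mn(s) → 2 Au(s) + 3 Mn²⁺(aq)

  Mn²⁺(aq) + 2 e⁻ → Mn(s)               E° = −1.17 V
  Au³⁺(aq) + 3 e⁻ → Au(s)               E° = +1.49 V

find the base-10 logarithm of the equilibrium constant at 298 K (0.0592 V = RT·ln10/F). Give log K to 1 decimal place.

The Au³⁺/Au couple is reduced (cathode); E°cell = +1.49 − (−1.17) = +2.66 V with n = 6.
At equilibrium E = 0, so log K = nE°cell / 0.0592 = (6)(+2.66) / 0.0592 = 269.6.

log K = 269.6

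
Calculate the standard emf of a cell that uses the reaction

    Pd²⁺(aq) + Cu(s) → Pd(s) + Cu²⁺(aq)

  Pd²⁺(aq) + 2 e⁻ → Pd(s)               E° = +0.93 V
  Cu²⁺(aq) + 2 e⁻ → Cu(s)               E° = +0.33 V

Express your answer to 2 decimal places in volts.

Pd²⁺(aq) gains electrons, so the Pd²⁺/Pd couple is the cathode; the Cu²⁺/Cu couple is the anode.
E°cell = E°(cathode) − E°(anode) = +0.93 − (+0.33) = +0.60 V.

+0.60 V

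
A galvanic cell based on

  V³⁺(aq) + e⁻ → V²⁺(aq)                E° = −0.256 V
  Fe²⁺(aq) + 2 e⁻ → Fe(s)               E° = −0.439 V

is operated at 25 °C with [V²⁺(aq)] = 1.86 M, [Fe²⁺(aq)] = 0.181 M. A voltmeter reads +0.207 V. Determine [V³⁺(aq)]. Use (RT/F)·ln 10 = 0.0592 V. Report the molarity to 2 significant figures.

V³⁺/V²⁺ is the cathode (higher E°); E°cell = −0.256 − (−0.439) = +0.183 V with n = 2.
Rearranging E = E° − (0.0592/n)·log Q gives log Q = 2(+0.183 − (+0.207))/0.0592 = −0.811.
For 2 V³⁺(aq) + Fe(s) → 2 V²⁺(aq) + Fe²⁺(aq), the reaction quotient is Q = ([V²⁺(aq)]^2·[Fe²⁺(aq)]) / [V³⁺(aq)]^2.
Substituting the known concentrations and solving, log [V³⁺(aq)] = 0.304 and [V³⁺(aq)] = 2.0 M.

2.0 M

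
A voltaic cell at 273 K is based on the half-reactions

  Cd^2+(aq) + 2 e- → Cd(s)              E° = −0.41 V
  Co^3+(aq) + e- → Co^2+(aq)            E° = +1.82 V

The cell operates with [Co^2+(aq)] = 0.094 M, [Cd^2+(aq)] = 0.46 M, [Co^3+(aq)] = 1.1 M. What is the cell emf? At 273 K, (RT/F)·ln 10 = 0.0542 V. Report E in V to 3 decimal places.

+2.297 V

Co³⁺/Co²⁺ is reduced (cathode, E° = +1.82 V) and Cd²⁺/Cd is oxidized (anode).
E°cell = +1.82 − (−0.41) = +2.23 V, with n = 2 electrons transferred.
The balanced reaction is 2 Co^3+(aq) + Cd(s) → 2 Co^2+(aq) + Cd^2+(aq), so Q = ([Co^2+(aq)]^2·[Cd^2+(aq)]) / [Co^3+(aq)]^2 = 0.00336 and log Q = −2.474.
E = E° − (0.0542/n)·log Q = +2.23 − (0.0542/2)(−2.474) = +2.297 V.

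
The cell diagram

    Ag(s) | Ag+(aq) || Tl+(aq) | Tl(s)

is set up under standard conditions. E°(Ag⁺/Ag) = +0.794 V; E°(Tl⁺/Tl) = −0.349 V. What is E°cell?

By convention the left-hand electrode in cell notation is the anode (oxidation) and the right-hand electrode is the cathode (reduction).
E°cell = E°(right) − E°(left) = −0.349 − (+0.794) = −1.143 V.
The negative sign shows that, as written, the cell would require an external voltage to drive the reaction.

−1.143 V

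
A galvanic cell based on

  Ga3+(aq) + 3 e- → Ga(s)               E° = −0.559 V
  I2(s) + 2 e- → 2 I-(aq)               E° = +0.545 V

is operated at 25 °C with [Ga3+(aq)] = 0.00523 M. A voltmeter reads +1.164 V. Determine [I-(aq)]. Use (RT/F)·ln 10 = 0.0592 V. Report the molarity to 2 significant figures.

0.56 M

With I₂/I⁻ at the cathode and Ga³⁺/Ga at the anode, E°cell = +0.545 − (−0.559) = +1.104 V (n = 6).
From the Nernst equation, log Q = n(E° − E)/0.0592 = 6·(+1.104 − (+1.164))/0.0592 = −6.081.
Balancing electrons gives 3 I2(s) + 2 Ga(s) → 6 I-(aq) + 2 Ga3+(aq); thus Q = [I-(aq)]^6·[Ga3+(aq)]^2.
Isolating [I-(aq)] in Q = 10^{−6.081} yields log [I-(aq)] = −0.253, i.e. 0.56 M.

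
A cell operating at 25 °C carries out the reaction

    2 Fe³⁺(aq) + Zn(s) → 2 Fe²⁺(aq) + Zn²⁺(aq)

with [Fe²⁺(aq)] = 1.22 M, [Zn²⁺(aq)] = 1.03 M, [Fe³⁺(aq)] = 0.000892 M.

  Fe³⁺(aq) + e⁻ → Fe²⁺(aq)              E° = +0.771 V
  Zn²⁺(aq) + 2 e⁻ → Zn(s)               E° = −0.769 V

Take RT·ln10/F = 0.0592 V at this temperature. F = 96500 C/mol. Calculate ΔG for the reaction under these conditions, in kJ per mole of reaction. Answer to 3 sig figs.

−261 kJ/mol

With Fe³⁺/Fe²⁺ reduced at the cathode, E°cell = +0.771 − (−0.769) = +1.540 V and n = 2.
Q = ([Fe²⁺(aq)]^2·[Zn²⁺(aq)]) / [Fe³⁺(aq)]^2 = 1.93×10^6, so log Q = 6.285 and E = +1.540 − (0.0592/2)(6.285) = +1.3540 V.
ΔG = −nFE = −(2)(96500)(+1.3540) J/mol = −261 kJ/mol.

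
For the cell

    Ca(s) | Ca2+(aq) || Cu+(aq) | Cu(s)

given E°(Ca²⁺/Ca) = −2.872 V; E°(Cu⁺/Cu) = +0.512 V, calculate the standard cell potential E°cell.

By convention the left-hand electrode in cell notation is the anode (oxidation) and the right-hand electrode is the cathode (reduction).
E°cell = E°(right) − E°(left) = +0.512 − (−2.872) = +3.384 V.

+3.384 V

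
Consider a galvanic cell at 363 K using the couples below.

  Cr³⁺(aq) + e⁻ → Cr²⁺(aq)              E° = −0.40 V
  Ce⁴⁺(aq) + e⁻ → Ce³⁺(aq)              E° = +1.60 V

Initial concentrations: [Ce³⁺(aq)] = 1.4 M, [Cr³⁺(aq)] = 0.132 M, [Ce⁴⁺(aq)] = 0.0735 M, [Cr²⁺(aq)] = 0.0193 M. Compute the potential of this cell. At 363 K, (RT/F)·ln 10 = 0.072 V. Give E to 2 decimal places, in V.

Since E°(Ce⁴⁺/Ce³⁺) > E°(Cr³⁺/Cr²⁺), Ce⁴⁺/Ce³⁺ serves as the cathode.
E°cell = E°cat − E°an = +1.60 − (−0.40) = +2.00 V; n = 1.
The balanced reaction is Ce⁴⁺(aq) + Cr²⁺(aq) → Ce³⁺(aq) + Cr³⁺(aq), so Q = ([Ce³⁺(aq)]·[Cr³⁺(aq)]) / ([Ce⁴⁺(aq)]·[Cr²⁺(aq)]) = 130 and log Q = 2.115.
E = E° − (0.072/n)·log Q = +2.00 − (0.072/1)(2.115) = +1.85 V.

+1.85 V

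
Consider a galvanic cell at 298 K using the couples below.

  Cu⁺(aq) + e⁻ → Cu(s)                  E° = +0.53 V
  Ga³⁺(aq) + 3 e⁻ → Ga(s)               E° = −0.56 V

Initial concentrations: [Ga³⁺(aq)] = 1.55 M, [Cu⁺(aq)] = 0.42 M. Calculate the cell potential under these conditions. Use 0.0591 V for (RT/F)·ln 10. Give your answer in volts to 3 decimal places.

+1.064 V

Cu⁺/Cu is reduced (cathode, E° = +0.53 V) and Ga³⁺/Ga is oxidized (anode).
E°cell = +0.53 − (−0.56) = +1.09 V, with n = 3 electrons transferred.
For the overall reaction 3 Cu⁺(aq) + Ga(s) → 3 Cu(s) + Ga³⁺(aq), Q = [Ga³⁺(aq)] / [Cu⁺(aq)]^3 = 20.9, giving log Q = 1.321.
E = E° − (0.0591/n)·log Q = +1.09 − (0.0591/3)(1.321) = +1.064 V.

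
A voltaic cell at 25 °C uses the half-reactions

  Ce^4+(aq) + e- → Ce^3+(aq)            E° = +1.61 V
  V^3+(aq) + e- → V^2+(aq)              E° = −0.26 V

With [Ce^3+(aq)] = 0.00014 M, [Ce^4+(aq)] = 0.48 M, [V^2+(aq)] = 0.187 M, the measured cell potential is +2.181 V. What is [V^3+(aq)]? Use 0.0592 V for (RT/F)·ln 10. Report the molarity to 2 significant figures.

With Ce⁴⁺/Ce³⁺ at the cathode and V³⁺/V²⁺ at the anode, E°cell = +1.61 − (−0.26) = +1.87 V (n = 1).
Rearranging E = E° − (0.0592/n)·log Q gives log Q = 1(+1.87 − (+2.181))/0.0592 = −5.253.
For Ce^4+(aq) + V^2+(aq) → Ce^3+(aq) + V^3+(aq), the reaction quotient is Q = ([Ce^3+(aq)]·[V^3+(aq)]) / ([Ce^4+(aq)]·[V^2+(aq)]).
Solving for the unknown gives log [V^3+(aq)] = −2.446, so [V^3+(aq)] ≈ 0.0036 M.

0.0036 M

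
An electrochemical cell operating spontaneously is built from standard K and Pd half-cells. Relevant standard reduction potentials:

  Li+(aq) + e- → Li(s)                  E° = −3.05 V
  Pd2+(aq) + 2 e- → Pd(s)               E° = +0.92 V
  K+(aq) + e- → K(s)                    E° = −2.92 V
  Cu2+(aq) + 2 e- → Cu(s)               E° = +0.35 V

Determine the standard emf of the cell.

+3.84 V

Of the two couples in this cell, the one with the more positive reduction potential is reduced at the cathode: here that is Pd²⁺/Pd (+0.92 V); K⁺/K (−2.92 V) is the anode.
E°cell = E°(cathode) − E°(anode) = +0.92 − (−2.92) = +3.84 V.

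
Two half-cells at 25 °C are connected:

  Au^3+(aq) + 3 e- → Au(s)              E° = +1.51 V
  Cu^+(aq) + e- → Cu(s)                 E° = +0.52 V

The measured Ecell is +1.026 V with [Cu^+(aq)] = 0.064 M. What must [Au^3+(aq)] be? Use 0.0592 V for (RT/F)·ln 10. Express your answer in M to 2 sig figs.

0.017 M

The Au³⁺/Au couple has the larger reduction potential, so it is the cathode: E°cell = +1.51 − (+0.52) = +0.99 V and n = 3.
Rearranging E = E° − (0.0592/n)·log Q gives log Q = 3(+0.99 − (+1.026))/0.0592 = −1.824.
The balanced reaction is Au^3+(aq) + 3 Cu(s) → Au(s) + 3 Cu^+(aq), so Q = [Cu^+(aq)]^3 / [Au^3+(aq)].
Solving for the unknown gives log [Au^3+(aq)] = −1.757, so [Au^3+(aq)] ≈ 0.017 M.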